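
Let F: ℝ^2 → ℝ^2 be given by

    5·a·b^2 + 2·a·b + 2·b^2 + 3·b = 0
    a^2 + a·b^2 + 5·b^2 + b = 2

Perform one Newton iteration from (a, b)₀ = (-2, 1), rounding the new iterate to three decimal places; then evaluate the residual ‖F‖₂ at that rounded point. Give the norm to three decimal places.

At (-2, 1): F = (-9.000, 6.000).
Jacobian J = [[5·b^2 + 2·b, 10·a·b + 2·a + 4·b + 3], [2·a + b^2, 2·a·b + 10·b + 1]].
At the point, J = [[7.000, -17.000], [-3.000, 7.000]] (det J = -2.000).
Solving J·Δ = −F gives Δ = (19.500, 7.500).
Then the next iterate is (a, b)₁ = (17.500, 8.500).
Re-evaluating at (17.500, 8.500): F = (6789.375, 1938.375), so ‖F‖₂ = 7060.659.

7060.659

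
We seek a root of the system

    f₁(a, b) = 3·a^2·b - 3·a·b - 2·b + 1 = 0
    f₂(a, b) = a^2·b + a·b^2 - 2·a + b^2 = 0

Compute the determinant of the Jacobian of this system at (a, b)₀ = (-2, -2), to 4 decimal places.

80.0000

J = [[6·a·b - 3·b, 3·a^2 - 3·a - 2], [2·a·b + b^2 - 2, a^2 + 2·a·b + 2·b]].
At the point, J = [[30.0000, 16.0000], [10.0000, 8.0000]].
det J = 80.0000.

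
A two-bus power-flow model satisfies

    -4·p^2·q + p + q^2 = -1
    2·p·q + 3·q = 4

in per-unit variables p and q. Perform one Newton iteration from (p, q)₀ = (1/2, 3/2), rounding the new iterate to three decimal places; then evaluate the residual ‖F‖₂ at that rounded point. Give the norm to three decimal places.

0.823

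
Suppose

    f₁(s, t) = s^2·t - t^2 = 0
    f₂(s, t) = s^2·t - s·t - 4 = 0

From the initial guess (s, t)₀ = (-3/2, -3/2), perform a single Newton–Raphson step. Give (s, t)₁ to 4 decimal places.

(0.5128, -2.1538)

At (-3/2, -3/2): F = (-5.6250, -9.6250).
Jacobian J = [[2·s·t, s^2 - 2·t], [2·s·t - t, s^2 - s]].
At the point, J = [[4.5000, 5.2500], [6.0000, 3.7500]] (det J = -14.6250).
Solving J·Δ = −F gives Δ = (2.0128, -0.6538).
Then the next iterate is (s, t)₁ = (0.5128, -2.1538).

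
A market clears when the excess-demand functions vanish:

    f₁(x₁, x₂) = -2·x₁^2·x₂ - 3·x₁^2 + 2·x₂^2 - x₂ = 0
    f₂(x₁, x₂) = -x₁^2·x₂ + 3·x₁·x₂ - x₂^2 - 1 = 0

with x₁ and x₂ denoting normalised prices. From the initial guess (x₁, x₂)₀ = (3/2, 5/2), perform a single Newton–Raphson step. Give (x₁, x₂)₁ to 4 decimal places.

At (3/2, 5/2): F = (-8.0000, -1.6250).
Jacobian J = [[-4·x₁·x₂ - 6·x₁, -2·x₁^2 + 4·x₂ - 1], [-2·x₁·x₂ + 3·x₂, -x₁^2 + 3·x₁ - 2·x₂]].
At the point, J = [[-24.0000, 4.5000], [0.0000, -2.7500]] (det J = 66.0000).
Solving J·Δ = −F gives Δ = (-0.4441, -0.5909).
Then the next iterate is (x₁, x₂)₁ = (1.0559, 1.9091).

(1.0559, 1.9091)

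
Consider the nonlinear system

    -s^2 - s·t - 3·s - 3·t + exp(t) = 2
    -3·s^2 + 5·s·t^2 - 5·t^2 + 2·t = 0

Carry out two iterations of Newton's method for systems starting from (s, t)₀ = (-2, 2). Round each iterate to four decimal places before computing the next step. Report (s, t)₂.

(-1.1026, 0.5735)

At (-2, 2): F = (5.389056, -68.0000).
Jacobian J = [[-2·s - t - 3, -s + exp(t) - 3], [-6·s + 5·t^2, 10·s·t - 10·t + 2]].
At the point, J = [[-1.0000, 6.389056], [32.0000, -58.0000]] (det J = -146.449795).
Solving J·Δ = −F gives Δ = (0.8323, -0.7132).
Then the next iterate is (s, t)₁ = (-1.1677, 1.2868).
Round to (-1.1677, 1.2868) and repeat: F = (1.402953, -19.463946), J = [[-1.9514, 1.788880], [15.285471, -25.893964]].
Δ = (0.0651, -0.7133), so (s, t)₂ = (-1.1026, 0.5735).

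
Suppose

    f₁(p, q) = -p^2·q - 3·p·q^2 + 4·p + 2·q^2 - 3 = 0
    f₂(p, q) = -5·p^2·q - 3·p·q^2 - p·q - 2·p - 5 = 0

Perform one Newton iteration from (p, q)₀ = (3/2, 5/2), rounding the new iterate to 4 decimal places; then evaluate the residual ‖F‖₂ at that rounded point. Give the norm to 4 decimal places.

At (3/2, 5/2): F = (-18.2500, -68.0000).
Jacobian J = [[-2·p·q - 3·q^2 + 4, -p^2 - 6·p·q + 4·q], [-10·p·q - 3·q^2 - q - 2, -5·p^2 - 6·p·q - p]].
At the point, J = [[-22.2500, -14.7500], [-60.7500, -35.2500]] (det J = -111.7500).
Solving J·Δ = −F gives Δ = (-3.2187, 3.6180).
Then the next iterate is (p, q)₁ = (-1.7187, 6.1180).
Re-evaluating at (-1.7187, 6.1180): F = (239.905337, 111.584129), so ‖F‖₂ = 264.5857.

264.5857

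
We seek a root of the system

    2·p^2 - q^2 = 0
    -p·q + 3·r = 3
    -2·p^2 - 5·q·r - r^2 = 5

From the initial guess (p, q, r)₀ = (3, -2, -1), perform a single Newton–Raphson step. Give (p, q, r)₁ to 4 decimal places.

(1.6831, -1.5493, 0.3286)

At (3, -2, -1): F = (14.0000, 0.0000, -34.0000).
Jacobian J = [[4·p, -2·q, 0], [-q, -p, 3], [-4·p, -5·r, -5·q - 2·r]].
At the point, J = [[12.0000, 4.0000, 0.0000], [2.0000, -3.0000, 3.0000], [-12.0000, 5.0000, 12.0000]] (det J = -852.0000).
Solving J·Δ = −F gives Δ = (-1.3169, 0.4507, 1.3286).
Then the next iterate is (p, q, r)₁ = (1.6831, -1.5493, 0.3286).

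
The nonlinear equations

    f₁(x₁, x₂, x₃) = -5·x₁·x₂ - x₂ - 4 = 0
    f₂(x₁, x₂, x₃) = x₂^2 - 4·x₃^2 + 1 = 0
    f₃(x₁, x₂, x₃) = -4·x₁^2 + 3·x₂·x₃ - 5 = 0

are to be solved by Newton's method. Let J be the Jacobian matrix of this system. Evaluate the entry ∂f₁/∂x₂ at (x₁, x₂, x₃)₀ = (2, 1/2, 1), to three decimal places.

-11.000

∂f₁/∂x₂ = -5·x₁ - 1.
At (2, 1/2, 1) this is -11.000.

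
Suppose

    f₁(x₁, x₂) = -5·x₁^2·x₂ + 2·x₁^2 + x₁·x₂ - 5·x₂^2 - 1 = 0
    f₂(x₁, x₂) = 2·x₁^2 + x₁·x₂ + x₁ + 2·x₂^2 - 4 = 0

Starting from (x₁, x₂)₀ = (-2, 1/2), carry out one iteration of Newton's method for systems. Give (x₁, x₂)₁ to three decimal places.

(-1.769, 0.327)

At (-2, 1/2): F = (-5.250, 1.500).
Jacobian J = [[-10·x₁·x₂ + 4·x₁ + x₂, -5·x₁^2 + x₁ - 10·x₂], [4·x₁ + x₂ + 1, x₁ + 4·x₂]].
At the point, J = [[2.500, -27.000], [-6.500, 0.000]] (det J = -175.500).
Solving J·Δ = −F gives Δ = (0.231, -0.173).
Then the next iterate is (x₁, x₂)₁ = (-1.769, 0.327).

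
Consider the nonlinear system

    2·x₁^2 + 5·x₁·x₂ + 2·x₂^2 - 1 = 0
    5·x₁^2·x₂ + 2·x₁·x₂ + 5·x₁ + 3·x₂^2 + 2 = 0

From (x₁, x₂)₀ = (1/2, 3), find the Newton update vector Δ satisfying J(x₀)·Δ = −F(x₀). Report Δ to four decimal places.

At (1/2, 3): F = (25.0000, 38.2500).
Jacobian J = [[4·x₁ + 5·x₂, 5·x₁ + 4·x₂], [10·x₁·x₂ + 2·x₂ + 5, 5·x₁^2 + 2·x₁ + 6·x₂]].
At the point, J = [[17.0000, 14.5000], [26.0000, 20.2500]] (det J = -32.7500).
Solving J·Δ = −F gives Δ = (-1.4771, 0.0076).

(-1.4771, 0.0076)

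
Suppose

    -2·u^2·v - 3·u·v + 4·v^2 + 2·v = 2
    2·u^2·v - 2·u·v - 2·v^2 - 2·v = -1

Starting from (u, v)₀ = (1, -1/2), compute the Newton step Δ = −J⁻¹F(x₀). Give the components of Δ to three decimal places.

(1.500, 0.821)

At (1, -1/2): F = (0.500, 1.500).
Jacobian J = [[-4·u·v - 3·v, -2·u^2 - 3·u + 8·v + 2], [4·u·v - 2·v, 2·u^2 - 2·u - 4·v - 2]].
At the point, J = [[3.500, -7.000], [-1.000, 0.000]] (det J = -7.000).
Solving J·Δ = −F gives Δ = (1.500, 0.821).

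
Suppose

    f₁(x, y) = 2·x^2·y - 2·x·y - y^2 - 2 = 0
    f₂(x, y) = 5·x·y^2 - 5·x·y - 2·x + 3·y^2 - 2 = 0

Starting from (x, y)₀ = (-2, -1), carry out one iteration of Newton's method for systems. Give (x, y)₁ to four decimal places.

At (-2, -1): F = (-15.0000, -15.0000).
Jacobian J = [[4·x·y - 2·y, 2·x^2 - 2·x - 2·y], [5·y^2 - 5·y - 2, 10·x·y - 5·x + 6·y]].
At the point, J = [[10.0000, 14.0000], [8.0000, 24.0000]] (det J = 128.0000).
Solving J·Δ = −F gives Δ = (1.1719, 0.2344).
Then the next iterate is (x, y)₁ = (-0.8281, -0.7656).

(-0.8281, -0.7656)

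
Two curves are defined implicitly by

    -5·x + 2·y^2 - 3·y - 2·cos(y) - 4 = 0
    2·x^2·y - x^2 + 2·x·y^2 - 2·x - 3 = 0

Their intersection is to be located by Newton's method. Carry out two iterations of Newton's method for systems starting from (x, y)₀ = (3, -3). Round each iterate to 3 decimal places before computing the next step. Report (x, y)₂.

At (3, -3): F = (9.97998, -18.000).
Jacobian J = [[-5, 4·y + 2·sin(y) - 3], [4·x·y - 2·x + 2·y^2 - 2, 2·x^2 + 4·x·y]].
At the point, J = [[-5.000, -15.28224], [-26.000, -18.000]] (det J = -307.33824).
Solving J·Δ = −F gives Δ = (-1.480, 1.137).
Then the next iterate is (x, y)₁ = (1.520, -1.863).
Round to (1.520, -1.863) and repeat: F = (1.50666, -6.40781), J = [[-5.000, -12.36722], [-9.42550, -6.70624]].
Δ = (-1.076, 0.557), so (x, y)₂ = (0.444, -1.306).

(0.444, -1.306)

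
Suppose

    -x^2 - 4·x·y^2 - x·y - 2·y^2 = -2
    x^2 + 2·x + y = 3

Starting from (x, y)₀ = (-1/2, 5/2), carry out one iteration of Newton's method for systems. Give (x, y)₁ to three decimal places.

At (-1/2, 5/2): F = (3.000, -1.250).
Jacobian J = [[-2·x - 4·y^2 - y, -8·x·y - x - 4·y], [2·x + 2, 1]].
At the point, J = [[-26.500, 0.500], [1.000, 1.000]] (det J = -27.000).
Solving J·Δ = −F gives Δ = (0.134, 1.116).
Then the next iterate is (x, y)₁ = (-0.366, 3.616).

(-0.366, 3.616)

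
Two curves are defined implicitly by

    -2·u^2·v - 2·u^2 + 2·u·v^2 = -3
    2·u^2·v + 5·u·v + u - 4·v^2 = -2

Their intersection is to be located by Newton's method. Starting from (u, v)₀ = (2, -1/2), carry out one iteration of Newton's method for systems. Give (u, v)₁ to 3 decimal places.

(1.497, -0.353)

At (2, -1/2): F = (0.000, -6.000).
Jacobian J = [[-4·u·v - 4·u + 2·v^2, -2·u^2 + 4·u·v], [4·u·v + 5·v + 1, 2·u^2 + 5·u - 8·v]].
At the point, J = [[-3.500, -12.000], [-5.500, 22.000]] (det J = -143.000).
Solving J·Δ = −F gives Δ = (-0.503, 0.147).
Then the next iterate is (u, v)₁ = (1.497, -0.353).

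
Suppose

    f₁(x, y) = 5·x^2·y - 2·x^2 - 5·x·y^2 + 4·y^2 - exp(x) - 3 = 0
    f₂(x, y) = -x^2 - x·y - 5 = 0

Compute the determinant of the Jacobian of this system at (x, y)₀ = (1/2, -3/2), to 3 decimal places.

12.824

J = [[10·x·y - 4·x - 5·y^2 - exp(x), 5·x^2 - 10·x·y + 8·y], [-2·x - y, -x]].
At the point, J = [[-22.39872, -3.250], [0.500, -0.500]].
det J = 12.824.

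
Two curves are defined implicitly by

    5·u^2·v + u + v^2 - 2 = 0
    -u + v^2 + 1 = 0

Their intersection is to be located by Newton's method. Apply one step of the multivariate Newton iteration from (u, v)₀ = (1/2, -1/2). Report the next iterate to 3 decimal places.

(-0.464, 1.214)

At (1/2, -1/2): F = (-1.875, 0.750).
Jacobian J = [[10·u·v + 1, 5·u^2 + 2·v], [-1, 2·v]].
At the point, J = [[-1.500, 0.250], [-1.000, -1.000]] (det J = 1.750).
Solving J·Δ = −F gives Δ = (-0.964, 1.714).
Then the next iterate is (u, v)₁ = (-0.464, 1.214).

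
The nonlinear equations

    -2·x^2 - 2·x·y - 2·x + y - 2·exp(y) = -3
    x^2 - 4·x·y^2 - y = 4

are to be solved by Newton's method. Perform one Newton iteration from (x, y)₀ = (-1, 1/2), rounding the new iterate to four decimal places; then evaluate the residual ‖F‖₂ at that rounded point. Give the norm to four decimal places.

5.7331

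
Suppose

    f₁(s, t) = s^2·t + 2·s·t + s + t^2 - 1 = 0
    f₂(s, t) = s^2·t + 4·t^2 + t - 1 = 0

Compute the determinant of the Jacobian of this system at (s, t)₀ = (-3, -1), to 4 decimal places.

4.0000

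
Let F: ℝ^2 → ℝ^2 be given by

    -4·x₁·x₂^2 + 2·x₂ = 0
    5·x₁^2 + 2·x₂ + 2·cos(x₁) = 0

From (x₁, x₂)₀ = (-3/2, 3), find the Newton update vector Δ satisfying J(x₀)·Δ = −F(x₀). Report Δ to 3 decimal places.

(1.281, -0.365)

At (-3/2, 3): F = (60.000, 17.39147).
Jacobian J = [[-4·x₂^2, -8·x₁·x₂ + 2], [10·x₁ - 2·sin(x₁), 2]].
At the point, J = [[-36.000, 38.000], [-13.00501, 2.000]] (det J = 422.19038).
Solving J·Δ = −F gives Δ = (1.281, -0.365).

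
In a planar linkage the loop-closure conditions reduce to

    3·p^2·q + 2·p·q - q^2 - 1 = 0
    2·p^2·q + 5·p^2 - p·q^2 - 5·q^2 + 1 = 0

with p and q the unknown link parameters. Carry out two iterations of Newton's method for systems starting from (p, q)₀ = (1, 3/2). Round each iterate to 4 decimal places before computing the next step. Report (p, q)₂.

At (1, 3/2): F = (4.2500, -4.5000).
Jacobian J = [[6·p·q + 2·q, 3·p^2 + 2·p - 2·q], [4·p·q + 10·p - q^2, 2·p^2 - 2·p·q - 10·q]].
At the point, J = [[12.0000, 2.0000], [13.7500, -16.0000]] (det J = -219.5000).
Solving J·Δ = −F gives Δ = (-0.2688, -0.5122).
Then the next iterate is (p, q)₁ = (0.7312, 0.9878).
Round to (0.7312, 0.9878) and repeat: F = (1.053202, -0.862683), J = [[6.309276, 1.090760], [9.225369, -10.253252]].
Δ = (-0.1319, -0.2028), so (p, q)₂ = (0.5993, 0.7850).

(0.5993, 0.7850)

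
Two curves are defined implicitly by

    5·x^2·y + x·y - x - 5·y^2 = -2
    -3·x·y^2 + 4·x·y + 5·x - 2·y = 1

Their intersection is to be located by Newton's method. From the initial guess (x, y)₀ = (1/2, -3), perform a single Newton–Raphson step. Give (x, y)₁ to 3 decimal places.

(0.564, -1.427)

At (1/2, -3): F = (-48.750, -12.000).
Jacobian J = [[10·x·y + y - 1, 5·x^2 + x - 10·y], [-3·y^2 + 4·y + 5, -6·x·y + 4·x - 2]].
At the point, J = [[-19.000, 31.750], [-34.000, 9.000]] (det J = 908.500).
Solving J·Δ = −F gives Δ = (0.064, 1.573).
Then the next iterate is (x, y)₁ = (0.564, -1.427).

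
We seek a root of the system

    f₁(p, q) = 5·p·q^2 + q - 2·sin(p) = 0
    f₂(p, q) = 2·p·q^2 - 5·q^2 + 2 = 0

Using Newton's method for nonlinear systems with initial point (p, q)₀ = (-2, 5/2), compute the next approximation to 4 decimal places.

(-2.0482, 1.2810)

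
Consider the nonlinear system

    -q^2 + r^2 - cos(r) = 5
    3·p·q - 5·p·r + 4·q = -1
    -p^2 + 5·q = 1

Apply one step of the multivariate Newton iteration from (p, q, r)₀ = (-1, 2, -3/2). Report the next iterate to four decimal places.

(-0.5612, 0.2245, -1.4296)

At (-1, 2, -3/2): F = (-6.820737, -4.5000, 8.0000).
Jacobian J = [[0, -2·q, 2·r + sin(r)], [3·q - 5·r, 3·p + 4, -5·p], [-2·p, 5, 0]].
At the point, J = [[0.0000, -4.0000, -3.997495], [13.5000, 1.0000, 5.0000], [2.0000, 5.0000, 0.0000]] (det J = -301.835922).
Solving J·Δ = −F gives Δ = (0.4388, -1.7755, 0.0704).
Then the next iterate is (p, q, r)₁ = (-0.5612, 0.2245, -1.4296).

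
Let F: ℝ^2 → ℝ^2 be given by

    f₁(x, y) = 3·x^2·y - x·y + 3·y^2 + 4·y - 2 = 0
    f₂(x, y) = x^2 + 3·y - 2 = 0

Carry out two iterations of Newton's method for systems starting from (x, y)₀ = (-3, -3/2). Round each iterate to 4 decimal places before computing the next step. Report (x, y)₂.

(-1.6043, -0.0936)

At (-3, -3/2): F = (-46.2500, 2.5000).
Jacobian J = [[6·x·y - y, 3·x^2 - x + 6·y + 4], [2·x, 3]].
At the point, J = [[28.5000, 25.0000], [-6.0000, 3.0000]] (det J = 235.5000).
Solving J·Δ = −F gives Δ = (0.8546, 0.8758).
Then the next iterate is (x, y)₁ = (-2.1454, -0.6242).
Round to (-2.1454, -0.6242) and repeat: F = (-13.286175, 0.730141), J = [[8.659152, 16.208423], [-4.2908, 3.0000]].
Δ = (0.5411, 0.5306), so (x, y)₂ = (-1.6043, -0.0936).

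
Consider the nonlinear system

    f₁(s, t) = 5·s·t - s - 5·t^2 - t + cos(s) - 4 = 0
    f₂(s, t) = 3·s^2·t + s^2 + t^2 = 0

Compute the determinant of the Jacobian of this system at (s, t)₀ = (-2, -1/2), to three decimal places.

J = [[5·t - sin(s) - 1, 5·s - 10·t - 1], [6·s·t + 2·s, 3·s^2 + 2·t]].
At the point, J = [[-2.59070, -6.000], [2.000, 11.000]].
det J = -16.498.

-16.498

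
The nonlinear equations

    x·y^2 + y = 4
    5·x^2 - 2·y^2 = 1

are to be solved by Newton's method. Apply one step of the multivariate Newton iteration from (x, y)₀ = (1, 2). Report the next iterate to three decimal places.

At (1, 2): F = (2.000, -4.000).
Jacobian J = [[y^2, 2·x·y + 1], [10·x, -4·y]].
At the point, J = [[4.000, 5.000], [10.000, -8.000]] (det J = -82.000).
Solving J·Δ = −F gives Δ = (0.049, -0.439).
Then the next iterate is (x, y)₁ = (1.049, 1.561).

(1.049, 1.561)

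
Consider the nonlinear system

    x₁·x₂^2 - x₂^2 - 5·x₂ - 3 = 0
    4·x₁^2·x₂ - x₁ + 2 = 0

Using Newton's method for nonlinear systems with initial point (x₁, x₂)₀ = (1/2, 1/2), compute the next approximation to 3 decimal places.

At (1/2, 1/2): F = (-5.625, 2.000).
Jacobian J = [[x₂^2, 2·x₁·x₂ - 2·x₂ - 5], [8·x₁·x₂ - 1, 4·x₁^2]].
At the point, J = [[0.250, -5.500], [1.000, 1.000]] (det J = 5.750).
Solving J·Δ = −F gives Δ = (-0.935, -1.065).
Then the next iterate is (x₁, x₂)₁ = (-0.435, -0.565).

(-0.435, -0.565)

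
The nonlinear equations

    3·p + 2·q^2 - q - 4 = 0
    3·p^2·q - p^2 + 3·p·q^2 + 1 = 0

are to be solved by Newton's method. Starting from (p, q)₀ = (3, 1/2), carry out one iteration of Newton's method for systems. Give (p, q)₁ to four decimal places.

(1.3477, 0.4568)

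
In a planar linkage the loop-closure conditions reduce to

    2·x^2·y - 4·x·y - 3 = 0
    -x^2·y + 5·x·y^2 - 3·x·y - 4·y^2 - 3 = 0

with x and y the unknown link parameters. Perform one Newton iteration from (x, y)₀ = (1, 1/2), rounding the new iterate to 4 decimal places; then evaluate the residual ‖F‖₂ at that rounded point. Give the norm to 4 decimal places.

At (1, 1/2): F = (-4.0000, -4.7500).
Jacobian J = [[4·x·y - 4·y, 2·x^2 - 4·x], [-2·x·y + 5·y^2 - 3·y, -x^2 + 10·x·y - 3·x - 8·y]].
At the point, J = [[0.0000, -2.0000], [-1.2500, -3.0000]] (det J = -2.5000).
Solving J·Δ = −F gives Δ = (1.0000, -2.0000).
Then the next iterate is (x, y)₁ = (2.0000, -1.5000).
Re-evaluating at (2.0000, -1.5000): F = (-3.0000, 25.5000), so ‖F‖₂ = 25.6759.

25.6759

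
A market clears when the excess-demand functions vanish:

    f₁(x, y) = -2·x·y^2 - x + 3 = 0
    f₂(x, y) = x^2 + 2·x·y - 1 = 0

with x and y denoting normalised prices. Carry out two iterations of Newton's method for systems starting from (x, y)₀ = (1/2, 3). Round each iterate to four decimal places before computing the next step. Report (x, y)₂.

At (1/2, 3): F = (-6.5000, 2.2500).
Jacobian J = [[-2·y^2 - 1, -4·x·y], [2·x + 2·y, 2·x]].
At the point, J = [[-19.0000, -6.0000], [7.0000, 1.0000]] (det J = 23.0000).
Solving J·Δ = −F gives Δ = (-0.3043, -0.1196).
Then the next iterate is (x, y)₁ = (0.1957, 2.8804).
Round to (0.1957, 2.8804) and repeat: F = (-0.443030, 0.165687), J = [[-17.593408, -2.254777], [6.1522, 0.3914]].
Δ = (-0.0287, 0.0271), so (x, y)₂ = (0.1670, 2.9075).

(0.1670, 2.9075)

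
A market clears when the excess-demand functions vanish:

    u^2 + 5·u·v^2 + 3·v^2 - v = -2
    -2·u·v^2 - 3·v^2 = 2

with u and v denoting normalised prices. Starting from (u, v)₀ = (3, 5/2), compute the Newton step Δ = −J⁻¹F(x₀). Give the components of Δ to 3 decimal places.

(-0.463, -1.166)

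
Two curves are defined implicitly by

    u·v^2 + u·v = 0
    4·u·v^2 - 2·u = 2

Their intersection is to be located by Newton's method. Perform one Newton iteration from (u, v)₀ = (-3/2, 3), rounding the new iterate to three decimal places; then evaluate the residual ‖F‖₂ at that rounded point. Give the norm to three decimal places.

At (-3/2, 3): F = (-18.000, -53.000).
Jacobian J = [[v^2 + v, 2·u·v + u], [4·v^2 - 2, 8·u·v]].
At the point, J = [[12.000, -10.500], [34.000, -36.000]] (det J = -75.000).
Solving J·Δ = −F gives Δ = (1.220, -0.320).
Then the next iterate is (u, v)₁ = (-0.280, 2.680).
Re-evaluating at (-0.280, 2.680): F = (-2.76147, -9.48429), so ‖F‖₂ = 9.878.

9.878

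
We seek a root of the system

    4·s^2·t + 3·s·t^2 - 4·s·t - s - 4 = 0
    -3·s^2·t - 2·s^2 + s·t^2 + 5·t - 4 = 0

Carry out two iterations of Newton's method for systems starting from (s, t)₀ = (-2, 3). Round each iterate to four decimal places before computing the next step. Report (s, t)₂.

At (-2, 3): F = (16.0000, -51.0000).
Jacobian J = [[8·s·t + 3·t^2 - 4·t - 1, 4·s^2 + 6·s·t - 4·s], [-6·s·t - 4·s + t^2, -3·s^2 + 2·s·t + 5]].
At the point, J = [[-34.0000, -12.0000], [53.0000, -19.0000]] (det J = 1282.0000).
Solving J·Δ = −F gives Δ = (0.7145, -0.6911).
Then the next iterate is (s, t)₁ = (-1.2855, 2.3089).
Round to (-1.2855, 2.3089) and repeat: F = (3.860712, -14.059988), J = [[-17.987270, -6.056505], [28.281565, -5.893713]].
Δ = (0.3891, -0.5183), so (s, t)₂ = (-0.8964, 1.7906).

(-0.8964, 1.7906)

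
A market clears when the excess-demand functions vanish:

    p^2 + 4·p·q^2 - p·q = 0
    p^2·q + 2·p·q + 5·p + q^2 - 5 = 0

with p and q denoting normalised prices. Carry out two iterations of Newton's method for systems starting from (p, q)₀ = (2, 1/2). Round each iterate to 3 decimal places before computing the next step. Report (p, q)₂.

At (2, 1/2): F = (5.000, 9.250).
Jacobian J = [[2·p + 4·q^2 - q, 8·p·q - p], [2·p·q + 2·q + 5, p^2 + 2·p + 2·q]].
At the point, J = [[4.500, 6.000], [8.000, 9.000]] (det J = -7.500).
Solving J·Δ = −F gives Δ = (-1.400, 0.217).
Then the next iterate is (p, q)₁ = (0.600, 0.717).
Round to (0.600, 0.717) and repeat: F = (1.16361, -0.36739), J = [[2.53936, 2.84160], [7.29440, 2.994]].
Δ = (0.345, -0.718), so (p, q)₂ = (0.945, -0.001).

(0.945, -0.001)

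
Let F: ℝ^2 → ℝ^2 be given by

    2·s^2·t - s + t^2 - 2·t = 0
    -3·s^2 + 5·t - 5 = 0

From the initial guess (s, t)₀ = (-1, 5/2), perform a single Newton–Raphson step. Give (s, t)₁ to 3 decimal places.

(-0.838, 1.406)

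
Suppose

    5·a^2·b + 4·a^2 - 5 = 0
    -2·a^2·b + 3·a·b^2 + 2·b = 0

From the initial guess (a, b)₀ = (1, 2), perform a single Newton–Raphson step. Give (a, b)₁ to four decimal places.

(0.8481, 1.0506)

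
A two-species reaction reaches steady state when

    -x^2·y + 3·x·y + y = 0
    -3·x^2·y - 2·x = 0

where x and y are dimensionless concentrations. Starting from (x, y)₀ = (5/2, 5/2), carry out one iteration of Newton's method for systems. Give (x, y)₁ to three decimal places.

At (5/2, 5/2): F = (5.625, -51.875).
Jacobian J = [[-2·x·y + 3·y, -x^2 + 3·x + 1], [-6·x·y - 2, -3·x^2]].
At the point, J = [[-5.000, 2.250], [-39.500, -18.750]] (det J = 182.625).
Solving J·Δ = −F gives Δ = (-0.062, -2.637).
Then the next iterate is (x, y)₁ = (2.438, -0.137).

(2.438, -0.137)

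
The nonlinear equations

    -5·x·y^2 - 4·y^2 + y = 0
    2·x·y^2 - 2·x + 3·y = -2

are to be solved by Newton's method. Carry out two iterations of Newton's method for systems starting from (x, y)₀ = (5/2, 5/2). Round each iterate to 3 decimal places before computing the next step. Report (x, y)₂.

(-0.362, -0.620)

At (5/2, 5/2): F = (-100.625, 35.750).
Jacobian J = [[-5·y^2, -10·x·y - 8·y + 1], [2·y^2 - 2, 4·x·y + 3]].
At the point, J = [[-31.250, -81.500], [10.500, 28.000]] (det J = -19.250).
Solving J·Δ = −F gives Δ = (4.994, -3.149).
Then the next iterate is (x, y)₁ = (7.494, -0.649).
Round to (7.494, -0.649) and repeat: F = (-18.11621, -8.62204), J = [[-2.10601, 54.82806], [-1.15760, -16.45442]].
Δ = (-7.856, 0.029), so (x, y)₂ = (-0.362, -0.620).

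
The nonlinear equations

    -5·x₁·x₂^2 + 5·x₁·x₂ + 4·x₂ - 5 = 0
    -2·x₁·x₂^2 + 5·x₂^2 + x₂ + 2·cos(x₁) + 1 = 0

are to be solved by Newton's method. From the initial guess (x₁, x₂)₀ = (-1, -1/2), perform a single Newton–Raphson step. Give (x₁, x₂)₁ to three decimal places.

At (-1, -1/2): F = (-3.250, 3.33060).
Jacobian J = [[-5·x₂^2 + 5·x₂, -10·x₁·x₂ + 5·x₁ + 4], [-2·x₂^2 - 2·sin(x₁), -4·x₁·x₂ + 10·x₂ + 1]].
At the point, J = [[-3.750, -6.000], [1.18294, -6.000]] (det J = 29.59765).
Solving J·Δ = −F gives Δ = (-1.334, 0.292).
Then the next iterate is (x₁, x₂)₁ = (-2.334, -0.208).

(-2.334, -0.208)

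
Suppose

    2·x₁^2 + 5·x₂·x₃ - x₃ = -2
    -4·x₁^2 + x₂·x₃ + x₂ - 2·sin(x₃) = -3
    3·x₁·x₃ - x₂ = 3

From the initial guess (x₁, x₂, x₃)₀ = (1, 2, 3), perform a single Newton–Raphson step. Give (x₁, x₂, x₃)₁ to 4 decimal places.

(0.6793, 0.5347, 2.1402)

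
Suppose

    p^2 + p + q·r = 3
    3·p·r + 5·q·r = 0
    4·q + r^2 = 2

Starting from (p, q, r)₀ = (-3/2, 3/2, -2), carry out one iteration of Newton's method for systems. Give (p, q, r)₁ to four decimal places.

(-2.9318, 2.7273, 1.2273)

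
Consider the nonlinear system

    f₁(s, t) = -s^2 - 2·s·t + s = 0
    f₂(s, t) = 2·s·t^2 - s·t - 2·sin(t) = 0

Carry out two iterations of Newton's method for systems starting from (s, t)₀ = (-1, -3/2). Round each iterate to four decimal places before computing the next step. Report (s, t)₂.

(0.1153, -4.4531)

At (-1, -3/2): F = (-5.0000, -4.005010).
Jacobian J = [[-2·s - 2·t + 1, -2·s], [2·t^2 - t, 4·s·t - s - 2·cos(t)]].
At the point, J = [[6.0000, 2.0000], [6.0000, 6.858526]] (det J = 29.151154).
Solving J·Δ = −F gives Δ = (0.9016, -0.2048).
Then the next iterate is (s, t)₁ = (-0.0984, -1.7048).
Round to (-0.0984, -1.7048) and repeat: F = (-0.443587, 1.242349), J = [[4.6064, 0.1968], [7.517486, 1.036615]].
Δ = (0.2137, -2.7483), so (s, t)₂ = (0.1153, -4.4531).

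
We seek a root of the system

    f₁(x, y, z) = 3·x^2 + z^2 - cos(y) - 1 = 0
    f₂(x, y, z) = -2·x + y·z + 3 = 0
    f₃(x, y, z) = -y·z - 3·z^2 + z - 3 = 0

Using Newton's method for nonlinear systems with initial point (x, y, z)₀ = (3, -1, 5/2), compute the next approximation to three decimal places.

(1.653, -0.437, 1.103)

At (3, -1, 5/2): F = (31.70970, -5.500, -16.750).
Jacobian J = [[6·x, sin(y), 2·z], [-2, z, y], [0, -z, -y - 6·z + 1]].
At the point, J = [[18.000, -0.84147, 5.000], [-2.000, 2.500, -1.000], [0.000, -2.500, -13.000]] (det J = -583.12175).
Solving J·Δ = −F gives Δ = (-1.347, 0.563, -1.397).
Then the next iterate is (x, y, z)₁ = (1.653, -0.437, 1.103).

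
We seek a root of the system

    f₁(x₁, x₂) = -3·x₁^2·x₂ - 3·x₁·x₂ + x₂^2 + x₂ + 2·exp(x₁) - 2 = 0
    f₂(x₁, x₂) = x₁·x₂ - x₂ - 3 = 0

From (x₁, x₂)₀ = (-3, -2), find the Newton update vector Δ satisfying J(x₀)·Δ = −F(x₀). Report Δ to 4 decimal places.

(0.5077, 0.9962)

At (-3, -2): F = (36.099574, 5.0000).
Jacobian J = [[-6·x₁·x₂ - 3·x₂ + 2·exp(x₁), -3·x₁^2 - 3·x₁ + 2·x₂ + 1], [x₂, x₁ - 1]].
At the point, J = [[-29.900426, -21.0000], [-2.0000, -4.0000]] (det J = 77.601703).
Solving J·Δ = −F gives Δ = (0.5077, 0.9962).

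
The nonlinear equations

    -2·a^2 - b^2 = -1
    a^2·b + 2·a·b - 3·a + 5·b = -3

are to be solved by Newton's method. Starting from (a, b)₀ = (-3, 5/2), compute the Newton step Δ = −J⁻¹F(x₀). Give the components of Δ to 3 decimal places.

(0.839, -2.637)

At (-3, 5/2): F = (-23.250, 32.000).
Jacobian J = [[-4·a, -2·b], [2·a·b + 2·b - 3, a^2 + 2·a + 5]].
At the point, J = [[12.000, -5.000], [-13.000, 8.000]] (det J = 31.000).
Solving J·Δ = −F gives Δ = (0.839, -2.637).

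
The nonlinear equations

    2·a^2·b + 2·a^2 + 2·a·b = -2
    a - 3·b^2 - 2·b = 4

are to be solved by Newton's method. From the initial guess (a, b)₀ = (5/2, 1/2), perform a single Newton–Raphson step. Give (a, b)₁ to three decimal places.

(1.891, -0.272)

At (5/2, 1/2): F = (23.250, -3.250).
Jacobian J = [[4·a·b + 4·a + 2·b, 2·a^2 + 2·a], [1, -6·b - 2]].
At the point, J = [[16.000, 17.500], [1.000, -5.000]] (det J = -97.500).
Solving J·Δ = −F gives Δ = (-0.609, -0.772).
Then the next iterate is (a, b)₁ = (1.891, -0.272).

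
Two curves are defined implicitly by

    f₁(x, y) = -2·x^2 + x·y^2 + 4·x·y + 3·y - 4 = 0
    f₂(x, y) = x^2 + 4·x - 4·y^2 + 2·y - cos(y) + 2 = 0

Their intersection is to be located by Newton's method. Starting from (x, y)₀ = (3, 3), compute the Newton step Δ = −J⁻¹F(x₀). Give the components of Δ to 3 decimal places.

(-1.698, -1.052)

At (3, 3): F = (50.000, -6.01001).
Jacobian J = [[-4·x + y^2 + 4·y, 2·x·y + 4·x + 3], [2·x + 4, -8·y + sin(y) + 2]].
At the point, J = [[9.000, 33.000], [10.000, -21.85888]] (det J = -526.72992).
Solving J·Δ = −F gives Δ = (-1.698, -1.052).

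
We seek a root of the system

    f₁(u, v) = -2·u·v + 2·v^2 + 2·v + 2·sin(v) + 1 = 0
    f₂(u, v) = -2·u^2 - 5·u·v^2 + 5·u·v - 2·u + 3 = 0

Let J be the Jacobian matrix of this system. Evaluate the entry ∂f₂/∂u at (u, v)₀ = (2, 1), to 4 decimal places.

-10.0000

∂f₂/∂u = -4·u - 5·v^2 + 5·v - 2.
At (2, 1) this is -10.0000.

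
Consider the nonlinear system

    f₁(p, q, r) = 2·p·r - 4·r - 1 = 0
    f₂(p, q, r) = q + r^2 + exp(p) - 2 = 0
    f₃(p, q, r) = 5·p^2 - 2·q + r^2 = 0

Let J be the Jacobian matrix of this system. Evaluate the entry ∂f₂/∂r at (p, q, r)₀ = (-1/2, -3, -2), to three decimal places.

∂f₂/∂r = 2·r.
At (-1/2, -3, -2) this is -4.000.

-4.000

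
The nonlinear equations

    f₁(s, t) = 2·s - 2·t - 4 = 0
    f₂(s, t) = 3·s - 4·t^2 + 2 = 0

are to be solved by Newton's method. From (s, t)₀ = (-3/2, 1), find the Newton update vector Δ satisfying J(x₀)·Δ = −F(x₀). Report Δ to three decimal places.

At (-3/2, 1): F = (-9.000, -6.500).
Jacobian J = [[2, -2], [3, -8·t]].
At the point, J = [[2.000, -2.000], [3.000, -8.000]] (det J = -10.000).
Solving J·Δ = −F gives Δ = (5.900, 1.400).

(5.900, 1.400)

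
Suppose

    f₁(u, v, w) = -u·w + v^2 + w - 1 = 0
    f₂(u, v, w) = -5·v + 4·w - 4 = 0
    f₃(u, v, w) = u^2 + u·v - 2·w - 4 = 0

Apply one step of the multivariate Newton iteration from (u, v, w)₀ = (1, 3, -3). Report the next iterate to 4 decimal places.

(2.3043, 1.0145, 2.2681)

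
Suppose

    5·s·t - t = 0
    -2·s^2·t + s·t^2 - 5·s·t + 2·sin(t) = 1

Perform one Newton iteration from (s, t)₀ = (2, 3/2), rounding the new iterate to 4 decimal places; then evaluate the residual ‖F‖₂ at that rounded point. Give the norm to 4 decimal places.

5.6439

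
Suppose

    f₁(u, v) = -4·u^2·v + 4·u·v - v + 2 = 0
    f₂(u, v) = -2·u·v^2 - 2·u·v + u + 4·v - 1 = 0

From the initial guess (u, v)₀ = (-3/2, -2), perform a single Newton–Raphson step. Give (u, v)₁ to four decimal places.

(0.6607, -4.1964)

At (-3/2, -2): F = (34.0000, -4.5000).
Jacobian J = [[-8·u·v + 4·v, -4·u^2 + 4·u - 1], [-2·v^2 - 2·v + 1, -4·u·v - 2·u + 4]].
At the point, J = [[-32.0000, -16.0000], [-3.0000, -5.0000]] (det J = 112.0000).
Solving J·Δ = −F gives Δ = (2.1607, -2.1964).
Then the next iterate is (u, v)₁ = (0.6607, -4.1964).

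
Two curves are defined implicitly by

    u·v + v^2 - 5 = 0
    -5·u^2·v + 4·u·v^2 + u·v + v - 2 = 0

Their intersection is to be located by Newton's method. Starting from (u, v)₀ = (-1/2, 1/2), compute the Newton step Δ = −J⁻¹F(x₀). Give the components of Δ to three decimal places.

At (-1/2, 1/2): F = (-5.000, -2.875).
Jacobian J = [[v, u + 2·v], [-10·u·v + 4·v^2 + v, -5·u^2 + 8·u·v + u + 1]].
At the point, J = [[0.500, 0.500], [4.000, -2.750]] (det J = -3.375).
Solving J·Δ = −F gives Δ = (4.500, 5.500).

(4.500, 5.500)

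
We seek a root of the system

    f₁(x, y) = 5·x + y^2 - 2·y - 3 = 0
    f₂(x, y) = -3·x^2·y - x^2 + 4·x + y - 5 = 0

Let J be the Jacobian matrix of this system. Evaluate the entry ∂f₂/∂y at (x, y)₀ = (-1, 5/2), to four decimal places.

∂f₂/∂y = -3·x^2 + 1.
At (-1, 5/2) this is -2.0000.

-2.0000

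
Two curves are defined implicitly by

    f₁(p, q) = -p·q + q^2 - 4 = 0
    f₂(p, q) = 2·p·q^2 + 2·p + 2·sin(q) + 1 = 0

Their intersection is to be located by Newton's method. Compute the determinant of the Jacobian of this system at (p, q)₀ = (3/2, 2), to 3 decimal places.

J = [[-q, -p + 2·q], [2·q^2 + 2, 4·p·q + 2·cos(q)]].
At the point, J = [[-2.000, 2.500], [10.000, 11.16771]].
det J = -47.335.

-47.335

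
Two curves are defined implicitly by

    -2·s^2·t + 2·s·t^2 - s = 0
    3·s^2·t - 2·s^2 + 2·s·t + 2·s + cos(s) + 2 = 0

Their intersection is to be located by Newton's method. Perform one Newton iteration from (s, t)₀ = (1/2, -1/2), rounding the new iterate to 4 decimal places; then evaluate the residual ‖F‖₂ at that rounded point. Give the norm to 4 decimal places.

At (1/2, -1/2): F = (0.0000, 2.502583).
Jacobian J = [[-4·s·t + 2·t^2 - 1, -2·s^2 + 4·s·t], [6·s·t - 4·s + 2·t - sin(s) + 2, 3·s^2 + 2·s]].
At the point, J = [[0.5000, -1.5000], [-2.979426, 1.7500]] (det J = -3.594138).
Solving J·Δ = −F gives Δ = (1.0444, 0.3481).
Then the next iterate is (s, t)₁ = (1.5444, -0.1519).
Re-evaluating at (1.5444, -0.1519): F = (-0.748515, -1.211261), so ‖F‖₂ = 1.4239.

1.4239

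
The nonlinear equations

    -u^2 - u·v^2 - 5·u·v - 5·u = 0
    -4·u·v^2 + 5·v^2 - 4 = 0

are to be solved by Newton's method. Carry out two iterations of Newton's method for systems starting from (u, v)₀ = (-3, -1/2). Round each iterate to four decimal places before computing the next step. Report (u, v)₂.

(-2.7503, -0.5000)

At (-3, -1/2): F = (-0.7500, 0.2500).
Jacobian J = [[-2·u - v^2 - 5·v - 5, -2·u·v - 5·u], [-4·v^2, -8·u·v + 10·v]].
At the point, J = [[3.2500, 12.0000], [-1.0000, -17.0000]] (det J = -43.2500).
Solving J·Δ = −F gives Δ = (0.2254, 0.0014).
Then the next iterate is (u, v)₁ = (-2.7746, -0.4986).
Round to (-2.7746, -0.4986) and repeat: F = (-0.052712, 0.002094), J = [[2.793598, 11.106169], [-0.994408, -16.053324]].
Δ = (0.0243, -0.0014), so (u, v)₂ = (-2.7503, -0.5000).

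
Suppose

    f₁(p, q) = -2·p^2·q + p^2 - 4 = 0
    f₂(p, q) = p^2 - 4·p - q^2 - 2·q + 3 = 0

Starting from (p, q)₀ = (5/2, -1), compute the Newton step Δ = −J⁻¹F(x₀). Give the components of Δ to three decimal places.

(-0.250, 0.880)

At (5/2, -1): F = (14.750, 0.250).
Jacobian J = [[-4·p·q + 2·p, -2·p^2], [2·p - 4, -2·q - 2]].
At the point, J = [[15.000, -12.500], [1.000, 0.000]] (det J = 12.500).
Solving J·Δ = −F gives Δ = (-0.250, 0.880).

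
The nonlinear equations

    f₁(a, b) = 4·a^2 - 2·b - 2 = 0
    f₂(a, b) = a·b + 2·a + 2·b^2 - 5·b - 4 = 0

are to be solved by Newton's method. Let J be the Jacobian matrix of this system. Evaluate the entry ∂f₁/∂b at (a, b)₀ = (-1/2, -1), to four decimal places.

-2.0000

∂f₁/∂b = -2.
At (-1/2, -1) this is -2.0000.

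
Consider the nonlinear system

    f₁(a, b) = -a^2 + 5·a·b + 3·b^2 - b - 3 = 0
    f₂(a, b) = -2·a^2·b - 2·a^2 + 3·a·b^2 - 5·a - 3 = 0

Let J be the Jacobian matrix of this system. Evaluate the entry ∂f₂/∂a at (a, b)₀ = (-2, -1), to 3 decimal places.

∂f₂/∂a = -4·a·b - 4·a + 3·b^2 - 5.
At (-2, -1) this is -2.000.

-2.000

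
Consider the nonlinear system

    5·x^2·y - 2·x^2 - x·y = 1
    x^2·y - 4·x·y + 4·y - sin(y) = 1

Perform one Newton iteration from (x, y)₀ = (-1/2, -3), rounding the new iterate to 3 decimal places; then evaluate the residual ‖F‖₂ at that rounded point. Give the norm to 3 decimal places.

At (-1/2, -3): F = (-6.750, -19.60888).
Jacobian J = [[10·x·y - 4·x - y, 5·x^2 - x], [2·x·y - 4·y, x^2 - 4·x - cos(y) + 4]].
At the point, J = [[20.000, 1.750], [15.000, 7.23999]] (det J = 118.54985).
Solving J·Δ = −F gives Δ = (0.123, 2.454).
Then the next iterate is (x, y)₁ = (-0.377, -0.546).
Re-evaluating at (-0.377, -0.546): F = (-1.87811, -3.56570), so ‖F‖₂ = 4.030.

4.030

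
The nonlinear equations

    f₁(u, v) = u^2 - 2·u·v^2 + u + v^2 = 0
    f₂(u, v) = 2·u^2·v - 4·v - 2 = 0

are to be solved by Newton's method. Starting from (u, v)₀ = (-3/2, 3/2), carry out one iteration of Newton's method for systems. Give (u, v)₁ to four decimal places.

At (-3/2, 3/2): F = (9.7500, -1.2500).
Jacobian J = [[2·u - 2·v^2 + 1, -4·u·v + 2·v], [4·u·v, 2·u^2 - 4]].
At the point, J = [[-6.5000, 12.0000], [-9.0000, 0.5000]] (det J = 104.7500).
Solving J·Δ = −F gives Δ = (-0.1897, -0.9153).
Then the next iterate is (u, v)₁ = (-1.6897, 0.5847).

(-1.6897, 0.5847)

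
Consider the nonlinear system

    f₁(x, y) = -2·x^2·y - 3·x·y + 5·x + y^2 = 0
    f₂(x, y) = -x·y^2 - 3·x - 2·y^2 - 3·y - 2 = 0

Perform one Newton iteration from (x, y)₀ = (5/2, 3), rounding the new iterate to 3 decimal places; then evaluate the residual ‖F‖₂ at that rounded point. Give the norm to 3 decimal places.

18.757

At (5/2, 3): F = (-38.500, -59.000).
Jacobian J = [[-4·x·y - 3·y + 5, -2·x^2 - 3·x + 2·y], [-y^2 - 3, -2·x·y - 4·y - 3]].
At the point, J = [[-34.000, -14.000], [-12.000, -30.000]] (det J = 852.000).
Solving J·Δ = −F gives Δ = (-0.386, -1.812).
Then the next iterate is (x, y)₁ = (2.114, 1.188).
Re-evaluating at (2.114, 1.188): F = (-6.17129, -17.71227), so ‖F‖₂ = 18.757.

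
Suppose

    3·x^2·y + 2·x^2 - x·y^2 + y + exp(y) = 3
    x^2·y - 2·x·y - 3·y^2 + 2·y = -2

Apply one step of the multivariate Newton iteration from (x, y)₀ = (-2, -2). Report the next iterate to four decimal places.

(-1.3628, -0.9840)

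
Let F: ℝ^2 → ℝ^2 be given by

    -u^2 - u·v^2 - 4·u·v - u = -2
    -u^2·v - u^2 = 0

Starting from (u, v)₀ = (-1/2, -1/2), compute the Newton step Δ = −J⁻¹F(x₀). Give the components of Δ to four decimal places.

(-0.1316, -0.7632)

At (-1/2, -1/2): F = (1.3750, -0.1250).
Jacobian J = [[-2·u - v^2 - 4·v - 1, -2·u·v - 4·u], [-2·u·v - 2·u, -u^2]].
At the point, J = [[1.7500, 1.5000], [0.5000, -0.2500]] (det J = -1.1875).
Solving J·Δ = −F gives Δ = (-0.1316, -0.7632).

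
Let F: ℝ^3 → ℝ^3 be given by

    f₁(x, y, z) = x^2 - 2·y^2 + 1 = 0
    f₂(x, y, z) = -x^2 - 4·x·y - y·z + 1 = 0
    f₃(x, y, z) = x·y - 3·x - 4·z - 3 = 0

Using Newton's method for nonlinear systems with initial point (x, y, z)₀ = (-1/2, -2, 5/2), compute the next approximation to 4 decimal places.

At (-1/2, -2, 5/2): F = (-6.7500, 1.7500, -10.5000).
Jacobian J = [[2·x, -4·y, 0], [-2·x - 4·y, -4·x - z, -y], [y - 3, x, -4]].
At the point, J = [[-1.0000, 8.0000, 0.0000], [9.0000, -0.5000, 2.0000], [-5.0000, -0.5000, -4.0000]] (det J = 205.0000).
Solving J·Δ = −F gives Δ = (0.6451, 0.9244, -3.5470).
Then the next iterate is (x, y, z)₁ = (0.1451, -1.0756, -1.0470).

(0.1451, -1.0756, -1.0470)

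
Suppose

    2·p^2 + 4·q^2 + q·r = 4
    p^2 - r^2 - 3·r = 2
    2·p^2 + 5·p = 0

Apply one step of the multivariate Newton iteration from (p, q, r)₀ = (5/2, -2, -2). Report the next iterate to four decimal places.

(0.8333, -1.5741, 0.0833)

At (5/2, -2, -2): F = (28.5000, 6.2500, 25.0000).
Jacobian J = [[4·p, 8·q + r, q], [2·p, 0, -2·r - 3], [4·p + 5, 0, 0]].
At the point, J = [[10.0000, -18.0000, -2.0000], [5.0000, 0.0000, 1.0000], [15.0000, 0.0000, 0.0000]] (det J = -270.0000).
Solving J·Δ = −F gives Δ = (-1.6667, 0.4259, 2.0833).
Then the next iterate is (p, q, r)₁ = (0.8333, -1.5741, 0.0833).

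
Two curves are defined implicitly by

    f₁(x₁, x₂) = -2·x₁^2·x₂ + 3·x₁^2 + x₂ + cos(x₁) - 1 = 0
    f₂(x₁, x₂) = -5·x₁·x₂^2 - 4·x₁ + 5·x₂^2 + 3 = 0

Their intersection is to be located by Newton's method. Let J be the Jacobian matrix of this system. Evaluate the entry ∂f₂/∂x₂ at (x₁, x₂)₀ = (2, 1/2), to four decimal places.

∂f₂/∂x₂ = -10·x₁·x₂ + 10·x₂.
At (2, 1/2) this is -5.0000.

-5.0000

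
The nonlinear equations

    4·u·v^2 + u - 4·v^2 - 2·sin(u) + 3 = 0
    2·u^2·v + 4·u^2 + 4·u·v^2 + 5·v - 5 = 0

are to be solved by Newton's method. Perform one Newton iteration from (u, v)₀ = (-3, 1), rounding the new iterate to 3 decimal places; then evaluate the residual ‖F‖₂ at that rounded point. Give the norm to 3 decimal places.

11.084

At (-3, 1): F = (-15.71776, 42.000).
Jacobian J = [[4·v^2 - 2·cos(u) + 1, 8·u·v - 8·v], [4·u·v + 8·u + 4·v^2, 2·u^2 + 8·u·v + 5]].
At the point, J = [[6.97998, -32.000], [-32.000, -1.000]] (det J = -1030.97998).
Solving J·Δ = −F gives Δ = (1.319, -0.204).
Then the next iterate is (u, v)₁ = (-1.681, 0.796).
Re-evaluating at (-1.681, 0.796): F = (-3.48803, 10.52122), so ‖F‖₂ = 11.084.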